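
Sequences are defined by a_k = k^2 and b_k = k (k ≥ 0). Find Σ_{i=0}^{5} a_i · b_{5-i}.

50

Write out a_i and b_{5-i} for i = 0,…,5 and sum the products.
Σ = 0·5 + 1·4 + 4·3 + 9·2 + 16·1 + 25·0 = 50.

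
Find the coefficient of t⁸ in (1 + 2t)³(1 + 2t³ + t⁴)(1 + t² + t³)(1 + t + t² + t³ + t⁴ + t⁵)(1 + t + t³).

595

(1 + 2t)³ has coefficients 1,6,12,8 for degrees 0…3.
(1 + 2t³ + t⁴) has coefficients 1,0,0,2,1,0,0,0,0 for degrees 0…8.
Multiplying by (1 + t² + t³) gives running coefficients 1,0,1,3,1,2,3,1,0 for degrees 0…8.
Multiplying by (1 + t + t² + t³ + t⁴ + t⁵) gives running coefficients 1,1,2,5,6,8,10,11,10 for degrees 0…8.
Finally multiplying by (1 + t + t³), the product of all factors after the first has coefficients 1,2,3,8,12,16,23,27,29 for degrees 0…8.
[t⁸] = 1·29 + 6·27 + 12·23 + 8·16 = 595.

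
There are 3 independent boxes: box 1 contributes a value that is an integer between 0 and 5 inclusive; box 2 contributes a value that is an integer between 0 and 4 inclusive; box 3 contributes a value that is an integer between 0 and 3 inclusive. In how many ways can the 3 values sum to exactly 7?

The generating function for the choices is (1 + z + z² + z³ + z⁴ + z⁵)·(1 + z + z² + z³ + z⁴)·(1 + z + z² + z³); the count is [z⁷].
(1 + z + z² + z³ + z⁴ + z⁵) has coefficients 1,1,1,1,1,1 for degrees 0…5.
(1 + z + z² + z³ + z⁴) has coefficients 1,1,1,1,1,0,0,0 for degrees 0…7.
Finally multiplying by (1 + z + z² + z³), the product of all factors after the first has coefficients 1,2,3,4,4,3,2,1 for degrees 0…7.
[z⁷] = 1·1 + 1·2 + 1·3 + 1·4 + 1·4 + 1·3 = 17.

17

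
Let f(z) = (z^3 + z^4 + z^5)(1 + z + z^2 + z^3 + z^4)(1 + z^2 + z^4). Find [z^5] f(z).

(z^3 + z^4 + z^5) has coefficients 0,0,0,1,1,1 for degrees 0…5.
(1 + z + z^2 + z^3 + z^4) has coefficients 1,1,1,1,1,0 for degrees 0…5.
Finally multiplying by (1 + z^2 + z^4), the product of all factors after the first has coefficients 1,1,2,2,3,2 for degrees 0…5.
[z^5] = 1·2 + 1·1 + 1·1 = 4.

4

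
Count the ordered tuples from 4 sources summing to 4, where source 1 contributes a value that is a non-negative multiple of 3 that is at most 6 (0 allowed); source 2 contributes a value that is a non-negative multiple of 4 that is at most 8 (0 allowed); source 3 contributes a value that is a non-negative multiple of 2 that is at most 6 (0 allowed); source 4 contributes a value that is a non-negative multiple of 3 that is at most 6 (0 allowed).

2

The generating function for the choices is (1 + q^3 + q^6)·(1 + q^4 + q^8)·(1 + q^2 + q^4 + q^6)·(1 + q^3 + q^6); the count is [q^4].
(1 + q^3 + q^6) has coefficients 1,0,0,1,0 for degrees 0…4.
(1 + q^4 + q^8) has coefficients 1,0,0,0,1 for degrees 0…4.
Multiplying by (1 + q^2 + q^4 + q^6) gives running coefficients 1,0,1,0,2 for degrees 0…4.
Finally multiplying by (1 + q^3 + q^6), the product of all factors after the first has coefficients 1,0,1,1,2 for degrees 0…4.
[q^4] = 1·2 + 1·0 = 2.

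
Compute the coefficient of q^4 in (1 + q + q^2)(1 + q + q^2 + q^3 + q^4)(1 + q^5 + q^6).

3

(1 + q + q^2) has coefficients 1,1,1 for degrees 0…2.
(1 + q + q^2 + q^3 + q^4) has coefficients 1,1,1,1,1 for degrees 0…4.
Finally multiplying by (1 + q^5 + q^6), the product of all factors after the first has coefficients 1,1,1,1,1 for degrees 0…4.
[q^4] = 1·1 + 1·1 + 1·1 = 3.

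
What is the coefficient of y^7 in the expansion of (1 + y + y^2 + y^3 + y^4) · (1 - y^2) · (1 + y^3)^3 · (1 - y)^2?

-2

(1 + y + y^2 + y^3 + y^4) has coefficients 1,1,1,1,1 for degrees 0…4.
(1 - y^2) has coefficients 1,0,-1,0,0,0,0,0 for degrees 0…7.
Multiplying by (1 + y^3)^3 gives running coefficients 1,0,-1,3,0,-3,3,0 for degrees 0…7.
Finally multiplying by (1 - y)^2, the product of all factors after the first has coefficients 1,-2,0,5,-7,0,9,-9 for degrees 0…7.
[y^7] = 1·(-9) + 1·9 + 1·0 + 1·(-7) + 1·5 = -2.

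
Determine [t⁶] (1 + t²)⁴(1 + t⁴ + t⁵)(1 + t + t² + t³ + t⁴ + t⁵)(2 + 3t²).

(1 + t²)⁴ has coefficients 1,0,4,0,6,0,4 for degrees 0…6.
(1 + t⁴ + t⁵) has coefficients 1,0,0,0,1,1,0 for degrees 0…6.
Multiplying by (1 + t + t² + t³ + t⁴ + t⁵) gives running coefficients 1,1,1,1,2,3,2 for degrees 0…6.
Finally multiplying by (2 + 3t²), the product of all factors after the first has coefficients 2,2,5,5,7,9,10 for degrees 0…6.
[t⁶] = 1·10 + 4·7 + 6·5 + 4·2 = 76.

76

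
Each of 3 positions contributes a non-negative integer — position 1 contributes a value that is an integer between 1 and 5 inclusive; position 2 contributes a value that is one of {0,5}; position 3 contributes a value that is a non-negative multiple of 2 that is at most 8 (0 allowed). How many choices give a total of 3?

2

The generating function for the choices is (y + y² + y³ + y⁴ + y⁵)·(1 + y⁵)·(1 + y² + y⁴ + y⁶ + y⁸); the count is [y³].
(y + y² + y³ + y⁴ + y⁵) has coefficients 0,1,1,1 for degrees 0…3.
(1 + y⁵) has coefficients 1,0,0,0 for degrees 0…3.
Finally multiplying by (1 + y² + y⁴ + y⁶ + y⁸), the product of all factors after the first has coefficients 1,0,1,0 for degrees 0…3.
[y³] = 1·1 + 1·0 + 1·1 = 2.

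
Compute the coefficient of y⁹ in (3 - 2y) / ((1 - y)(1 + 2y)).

-1365

The denominator gives the recurrence a_n = −a_(n−1) + 2a_(n−2) for n ≥ 2; the numerator fixes a_0 = 3, a_1 = -5.
Iterating: 3, -5, 11, -21, 43, -85, 171, -341, 683, -1365, so a_9 = -1365.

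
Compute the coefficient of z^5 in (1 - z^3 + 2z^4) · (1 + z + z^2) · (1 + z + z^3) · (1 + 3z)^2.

18

(1 - z^3 + 2z^4) has coefficients 1,0,0,-1,2 for degrees 0…4.
(1 + z + z^2) has coefficients 1,1,1,0,0,0 for degrees 0…5.
Multiplying by (1 + z + z^3) gives running coefficients 1,2,2,2,1,1 for degrees 0…5.
Finally multiplying by (1 + 3z)^2, the product of all factors after the first has coefficients 1,8,23,32,31,25 for degrees 0…5.
[z^5] = 1·25 − 1·23 + 2·8 = 18.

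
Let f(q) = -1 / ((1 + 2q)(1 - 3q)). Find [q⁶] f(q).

-463

Partial fractions give a closed form: a_n = (-2/5)·(-2)^n + (-3/5)·3^n.
At n = 6: a_6 = -463.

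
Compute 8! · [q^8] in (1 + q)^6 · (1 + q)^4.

The EGF product rule gives c_8 = Σ_{k_1+k_2=8} C(8; k_1,k_2) · ∏ g_i(k_i), where (1+q)^6 gives the falling factorial (6)_k; (1+q)^4 gives the falling factorial (4)_k.
g_1(k) for k = 0…8: 1, 6, 30, 120, 360, 720, 720, 0, 0.
g_2(k) for k = 0…8: 1, 4, 12, 24, 24, 0, 0, 0, 0.
c_8 = Σ_k C(8,k)·g_1(k)·g_2(8−k) = 70·360·24 + 56·720·24 + 28·720·12 = 604800 + 967680 + 241920 = 1814400.

1814400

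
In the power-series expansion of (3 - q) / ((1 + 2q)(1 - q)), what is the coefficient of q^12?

Partial fractions give a closed form: a_n = (7/3)·(-2)^n + (2/3)·1^n.
At n = 12: a_12 = 9558.

9558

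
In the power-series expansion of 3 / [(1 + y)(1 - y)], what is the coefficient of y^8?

3

The denominator gives the recurrence a_n = a_(n−2) for n ≥ 2; the numerator fixes a_0 = 3, a_1 = 0.
Iterating: 3, 0, 3, 0, 3, 0, 3, 0, 3, so a_8 = 3.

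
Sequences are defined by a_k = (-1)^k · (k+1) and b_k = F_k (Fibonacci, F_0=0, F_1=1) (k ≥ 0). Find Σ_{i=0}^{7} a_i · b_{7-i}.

11

This is [x^7] in the product of the two ordinary generating functions.
Σ = 1·13 − 2·8 + 3·5 − 4·3 + 5·2 − 6·1 + 7·1 − 8·0 = 11.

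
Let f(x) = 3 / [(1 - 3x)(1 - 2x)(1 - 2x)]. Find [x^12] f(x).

13955691

The denominator gives the recurrence a_n = 7a_(n−1) − 16a_(n−2) + 12a_(n−3) for n ≥ 3; the numerator fixes a_0 = 3, a_1 = 21, a_2 = 99.
Iterating: 3, 21, 99, 393, 1419, 4833, 15843, 50601, 158715, 491505, 1508307, 4598649, 13955691, so a_12 = 13955691.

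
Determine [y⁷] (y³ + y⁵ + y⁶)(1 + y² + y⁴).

2

(y³ + y⁵ + y⁶) has coefficients 0,0,0,1,0,1,1 for degrees 0…6.
(1 + y² + y⁴) has coefficients 1,0,1,0,1,0,0,0 for degrees 0…7.
[y⁷] = 1·1 + 1·1 + 1·0 = 2.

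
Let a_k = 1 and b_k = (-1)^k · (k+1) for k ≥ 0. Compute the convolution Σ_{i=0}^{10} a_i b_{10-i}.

6

Write out a_i and b_{10-i} for i = 0,…,10 and sum the products.
Σ = 1·11 + 1·(-10) + 1·9 + 1·(-8) + 1·7 + 1·(-6) + 1·5 + 1·(-4) + 1·3 + 1·(-2) + 1·1 = 6.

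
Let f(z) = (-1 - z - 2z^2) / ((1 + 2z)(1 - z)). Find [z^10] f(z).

The denominator gives the recurrence a_n = −a_(n−1) + 2a_(n−2) for n ≥ 3; the numerator fixes a_0 = -1, a_1 = 0, a_2 = -4.
Iterating: -1, 0, -4, 4, -12, 20, -44, 84, -172, 340, -684, so a_10 = -684.

-684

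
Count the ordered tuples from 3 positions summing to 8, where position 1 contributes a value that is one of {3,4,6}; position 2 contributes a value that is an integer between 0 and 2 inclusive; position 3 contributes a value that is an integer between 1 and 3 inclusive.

The generating function for the choices is (y^3 + y^4 + y^6)·(1 + y + y^2)·(y + y^2 + y^3); the count is [y^8].
(y^3 + y^4 + y^6) has coefficients 0,0,0,1,1,0,1 for degrees 0…6.
(1 + y + y^2) has coefficients 1,1,1,0,0,0,0,0,0 for degrees 0…8.
Finally multiplying by (y + y^2 + y^3), the product of all factors after the first has coefficients 0,1,2,3,2,1,0,0,0 for degrees 0…8.
[y^8] = 1·1 + 1·2 + 1·2 = 5.

5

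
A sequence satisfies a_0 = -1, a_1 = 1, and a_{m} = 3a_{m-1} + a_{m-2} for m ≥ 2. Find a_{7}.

The ordinary generating function has denominator 1 - 3q - q^2.
Iterating the recurrence: a_0,…,a_{7} = -1, 1, 2, 7, 23, 76, 251, 829.

829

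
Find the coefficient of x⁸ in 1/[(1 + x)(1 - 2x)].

The denominator gives the recurrence a_n = a_(n−1) + 2a_(n−2) for n ≥ 2; the numerator fixes a_0 = 1, a_1 = 1.
Iterating: 1, 1, 3, 5, 11, 21, 43, 85, 171, so a_8 = 171.

171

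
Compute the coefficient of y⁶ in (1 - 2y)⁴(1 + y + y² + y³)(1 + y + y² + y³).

(1 - 2y)⁴ has coefficients 1,-8,24,-32,16 for degrees 0…4.
(1 + y + y² + y³) has coefficients 1,1,1,1,0,0,0 for degrees 0…6.
Finally multiplying by (1 + y + y² + y³), the product of all factors after the first has coefficients 1,2,3,4,3,2,1 for degrees 0…6.
[y⁶] = 1·1 − 8·2 + 24·3 − 32·4 + 16·3 = -23.

-23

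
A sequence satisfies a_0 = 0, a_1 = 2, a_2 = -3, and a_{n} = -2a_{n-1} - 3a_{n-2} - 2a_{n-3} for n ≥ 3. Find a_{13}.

44

The ordinary generating function has denominator 1 + 2q + 3q^2 + 2q^3.
Iterating the recurrence: a_0,…,a_{13} = 0, 2, -3, 0, 5, -4, -7, 16, -3, -28, 33, 24, -91, 44.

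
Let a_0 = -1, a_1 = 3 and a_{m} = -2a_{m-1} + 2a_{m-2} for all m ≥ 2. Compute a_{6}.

The ordinary generating function has denominator 1 + 2t - 2t^2.
Iterating the recurrence: a_0,…,a_{6} = -1, 3, -8, 22, -60, 164, -448.

-448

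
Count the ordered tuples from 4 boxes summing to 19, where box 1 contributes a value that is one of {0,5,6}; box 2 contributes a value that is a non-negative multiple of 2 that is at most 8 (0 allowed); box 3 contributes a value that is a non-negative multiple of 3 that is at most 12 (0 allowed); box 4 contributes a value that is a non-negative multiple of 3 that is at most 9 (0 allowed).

The generating function for the choices is (1 + z⁵ + z⁶)·(1 + z² + z⁴ + z⁶ + z⁸)·(1 + z³ + z⁶ + z⁹ + z¹²)·(1 + z³ + z⁶ + z⁹); the count is [z¹⁹].
(1 + z⁵ + z⁶) has coefficients 1,0,0,0,0,1,1 for degrees 0…6.
(1 + z² + z⁴ + z⁶ + z⁸) has coefficients 1,0,1,0,1,0,1,0,1,0,0,0,0,0,0,0,0,0,0,0 for degrees 0…19.
Multiplying by (1 + z³ + z⁶ + z⁹ + z¹²) gives running coefficients 1,0,1,1,1,1,2,1,2,2,1,2,2,1,2,1,1,1,1,0 for degrees 0…19.
Finally multiplying by (1 + z³ + z⁶ + z⁹), the product of all factors after the first has coefficients 1,0,1,2,1,2,4,2,4,6,3,6,7,4,7,7,4,7,6,3 for degrees 0…19.
[z¹⁹] = 1·3 + 1·7 + 1·4 = 14.

14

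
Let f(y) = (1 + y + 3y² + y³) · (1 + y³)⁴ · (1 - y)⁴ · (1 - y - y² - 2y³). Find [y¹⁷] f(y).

23

(1 + y + 3y² + y³) has coefficients 1,1,3,1 for degrees 0…3.
(1 + y³)⁴ has coefficients 1,0,0,4,0,0,6,0,0,4,0,0,1,0,0,0,0,0 for degrees 0…17.
Multiplying by (1 - y)⁴ gives running coefficients 1,-4,6,0,-15,24,-10,-20,36,-20,-10,24,-15,0,6,-4,1,0 for degrees 0…17.
Finally multiplying by (1 - y - y² - 2y³), the product of all factors after the first has coefficients 1,-5,9,-4,-13,27,-19,-4,18,-16,14,-18,11,11,-27,20,-1,-9 for degrees 0…17.
[y¹⁷] = 1·(-9) + 1·(-1) + 3·20 + 1·(-27) = 23.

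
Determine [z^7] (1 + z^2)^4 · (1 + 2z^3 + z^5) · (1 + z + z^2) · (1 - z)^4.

13

(1 + z^2)^4 has coefficients 1,0,4,0,6,0,4,0 for degrees 0…7.
(1 + 2z^3 + z^5) has coefficients 1,0,0,2,0,1,0,0 for degrees 0…7.
Multiplying by (1 + z + z^2) gives running coefficients 1,1,1,2,2,3,1,1 for degrees 0…7.
Finally multiplying by (1 - z)^4, the product of all factors after the first has coefficients 1,-3,3,0,-3,4,-6,9 for degrees 0…7.
[z^7] = 1·9 + 4·4 + 6·0 + 4·(-3) = 13.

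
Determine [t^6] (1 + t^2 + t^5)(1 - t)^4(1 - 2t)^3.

(1 + t^2 + t^5) has coefficients 1,0,1,0,0,1 for degrees 0…5.
(1 - t)^4 has coefficients 1,-4,6,-4,1,0,0 for degrees 0…6.
Finally multiplying by (1 - 2t)^3, the product of all factors after the first has coefficients 1,-10,42,-96,129,-102,44 for degrees 0…6.
[t^6] = 1·44 + 1·129 + 1·(-10) = 163.

163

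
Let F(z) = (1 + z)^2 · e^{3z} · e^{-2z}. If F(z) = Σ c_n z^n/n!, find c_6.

The EGF product rule gives c_6 = Σ_{k_1+k_2+k_3=6} C(6; k_1,k_2,k_3) · ∏ g_i(k_i), where (1+z)^2 gives the falling factorial (2)_k; e^{3z} gives (3)^k; e^{-2z} gives (-2)^k.
g_1(k) for k = 0…6: 1, 2, 2, 0, 0, 0, 0.
g_2(k) for k = 0…6: 1, 3, 9, 27, 81, 243, 729.
g_3(k) for k = 0…6: 1, -2, 4, -8, 16, -32, 64.
First combine the last two factors: h(k) = Σ_j C(k,j)·g_2(j)·g_3(k−j) for k = 0…6: 1, 1, 1, 1, 1, 1, 1.
c_6 = Σ_k C(6,k)·g_1(k)·h(6−k) = 1·1·1 + 6·2·1 + 15·2·1 = 1 + 12 + 30 = 43.

43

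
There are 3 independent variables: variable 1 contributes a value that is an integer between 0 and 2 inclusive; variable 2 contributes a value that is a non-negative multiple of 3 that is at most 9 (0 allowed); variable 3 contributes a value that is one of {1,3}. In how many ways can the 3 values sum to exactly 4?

The generating function for the choices is (1 + x + x^2)·(1 + x^3 + x^6 + x^9)·(x + x^3); the count is [x^4].
(1 + x + x^2) has coefficients 1,1,1 for degrees 0…2.
(1 + x^3 + x^6 + x^9) has coefficients 1,0,0,1,0 for degrees 0…4.
Finally multiplying by (x + x^3), the product of all factors after the first has coefficients 0,1,0,1,1 for degrees 0…4.
[x^4] = 1·1 + 1·1 + 1·0 = 2.

2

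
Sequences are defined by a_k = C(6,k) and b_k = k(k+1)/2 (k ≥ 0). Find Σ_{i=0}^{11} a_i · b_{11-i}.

2352

The convolution is the x^11 coefficient of A(x)B(x).
Σ = 1·66 + 6·55 + 15·45 + 20·36 + 15·28 + 6·21 + 1·15 + 0·10 + 0·6 + 0·3 + 0·1 + 0·0 = 2352.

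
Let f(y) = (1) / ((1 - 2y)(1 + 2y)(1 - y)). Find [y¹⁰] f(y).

1365

The denominator gives the recurrence a_n = a_(n−1) + 4a_(n−2) − 4a_(n−3) for n ≥ 3; the numerator fixes a_0 = 1, a_1 = 1, a_2 = 5.
Iterating: 1, 1, 5, 5, 21, 21, 85, 85, 341, 341, 1365, so a_10 = 1365.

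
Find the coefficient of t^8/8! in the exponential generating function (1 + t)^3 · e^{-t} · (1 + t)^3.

The EGF product rule gives c_8 = Σ_{k_1+k_2+k_3=8} C(8; k_1,k_2,k_3) · ∏ g_i(k_i), where (1+t)^3 gives the falling factorial (3)_k; e^{-t} gives (-1)^k; (1+t)^3 gives the falling factorial (3)_k.
g_1(k) for k = 0…8: 1, 3, 6, 6, 0, 0, 0, 0, 0.
g_2(k) for k = 0…8: 1, -1, 1, -1, 1, -1, 1, -1, 1.
g_3(k) for k = 0…8: 1, 3, 6, 6, 0, 0, 0, 0, 0.
First combine the last two factors: h(k) = Σ_j C(k,j)·g_2(j)·g_3(k−j) for k = 0…8: 1, 2, 1, -4, 1, 14, -47, 104, -191.
c_8 = Σ_k C(8,k)·g_1(k)·h(8−k) = 1·1·(-191) + 8·3·104 + 28·6·(-47) + 56·6·14 = −191 + 2496 − 7896 + 4704 = -887.

-887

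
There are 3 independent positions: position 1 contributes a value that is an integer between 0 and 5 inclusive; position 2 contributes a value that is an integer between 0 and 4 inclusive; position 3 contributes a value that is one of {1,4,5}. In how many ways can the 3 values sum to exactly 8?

12

The generating function for the choices is (1 + t + t^2 + t^3 + t^4 + t^5)·(1 + t + t^2 + t^3 + t^4)·(t + t^4 + t^5); the count is [t^8].
(1 + t + t^2 + t^3 + t^4 + t^5) has coefficients 1,1,1,1,1,1 for degrees 0…5.
(1 + t + t^2 + t^3 + t^4) has coefficients 1,1,1,1,1,0,0,0,0 for degrees 0…8.
Finally multiplying by (t + t^4 + t^5), the product of all factors after the first has coefficients 0,1,1,1,2,3,2,2,2 for degrees 0…8.
[t^8] = 1·2 + 1·2 + 1·2 + 1·3 + 1·2 + 1·1 = 12.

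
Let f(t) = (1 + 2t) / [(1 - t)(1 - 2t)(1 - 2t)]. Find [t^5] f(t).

The denominator gives the recurrence a_n = 5a_(n−1) − 8a_(n−2) + 4a_(n−3) for n ≥ 3; the numerator fixes a_0 = 1, a_1 = 7, a_2 = 27.
Iterating: 1, 7, 27, 83, 227, 579, so a_5 = 579.

579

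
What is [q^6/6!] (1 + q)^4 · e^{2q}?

The EGF product rule gives c_6 = Σ_{k_1+k_2=6} C(6; k_1,k_2) · ∏ g_i(k_i), where (1+q)^4 gives the falling factorial (4)_k; e^{2q} gives (2)^k.
g_1(k) for k = 0…6: 1, 4, 12, 24, 24, 0, 0.
g_2(k) for k = 0…6: 1, 2, 4, 8, 16, 32, 64.
c_6 = Σ_k C(6,k)·g_1(k)·g_2(6−k) = 1·1·64 + 6·4·32 + 15·12·16 + 20·24·8 + 15·24·4 = 64 + 768 + 2880 + 3840 + 1440 = 8992.

8992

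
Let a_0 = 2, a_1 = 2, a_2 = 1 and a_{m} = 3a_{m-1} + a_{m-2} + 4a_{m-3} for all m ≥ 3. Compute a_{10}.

The ordinary generating function has denominator 1 - 3x - x^2 - 4x^3.
Iterating the recurrence: a_0,…,a_{10} = 2, 2, 1, 13, 48, 161, 583, 2102, 7533, 27033, 97040.

97040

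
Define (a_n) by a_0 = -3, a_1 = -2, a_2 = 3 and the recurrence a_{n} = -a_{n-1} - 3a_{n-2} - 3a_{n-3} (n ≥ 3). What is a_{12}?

-1095

The ordinary generating function has denominator 1 + y + 3y^2 + 3y^3.
Iterating the recurrence: a_0,…,a_{12} = -3, -2, 3, 12, -15, -30, 39, 96, -123, -282, 363, 852, -1095.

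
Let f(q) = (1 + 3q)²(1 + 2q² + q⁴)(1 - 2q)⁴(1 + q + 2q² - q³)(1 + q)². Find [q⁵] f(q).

46

(1 + 3q)² has coefficients 1,6,9 for degrees 0…2.
(1 + 2q² + q⁴) has coefficients 1,0,2,0,1,0 for degrees 0…5.
Multiplying by (1 - 2q)⁴ gives running coefficients 1,-8,26,-48,65,-72 for degrees 0…5.
Multiplying by (1 + q + 2q² - q³) gives running coefficients 1,-7,20,-39,77,-129 for degrees 0…5.
Finally multiplying by (1 + q)², the product of all factors after the first has coefficients 1,-5,7,-6,19,-14 for degrees 0…5.
[q⁵] = 1·(-14) + 6·19 + 9·(-6) = 46.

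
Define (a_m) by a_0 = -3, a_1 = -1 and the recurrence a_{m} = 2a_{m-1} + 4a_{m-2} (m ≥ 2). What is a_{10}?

The ordinary generating function has denominator 1 - 2x - 4x^2.
Iterating the recurrence: a_0,…,a_{10} = -3, -1, -14, -32, -120, -368, -1216, -3904, -12672, -40960, -132608.

-132608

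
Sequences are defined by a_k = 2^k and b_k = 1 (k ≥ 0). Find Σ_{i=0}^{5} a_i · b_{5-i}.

63

This is [x^5] in the product of the two ordinary generating functions.
Σ = 1·1 + 2·1 + 4·1 + 8·1 + 16·1 + 32·1 = 63.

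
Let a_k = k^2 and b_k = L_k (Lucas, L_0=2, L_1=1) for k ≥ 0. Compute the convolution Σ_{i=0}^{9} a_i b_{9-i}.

1193

This is [x^9] in the product of the two ordinary generating functions.
Σ = 0·76 + 1·47 + 4·29 + 9·18 + 16·11 + 25·7 + 36·4 + 49·3 + 64·1 + 81·2 = 1193.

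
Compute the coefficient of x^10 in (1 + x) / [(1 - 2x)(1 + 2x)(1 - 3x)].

The denominator gives the recurrence a_n = 3a_(n−1) + 4a_(n−2) − 12a_(n−3) for n ≥ 3; the numerator fixes a_0 = 1, a_1 = 4, a_2 = 16.
Iterating: 1, 4, 16, 52, 172, 532, 1660, 5044, 15388, 46420, 140284, so a_10 = 140284.

140284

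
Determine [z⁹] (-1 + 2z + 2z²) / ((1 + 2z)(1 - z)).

513

The denominator gives the recurrence a_n = −a_(n−1) + 2a_(n−2) for n ≥ 3; the numerator fixes a_0 = -1, a_1 = 3, a_2 = -3.
Iterating: -1, 3, -3, 9, -15, 33, -63, 129, -255, 513, so a_9 = 513.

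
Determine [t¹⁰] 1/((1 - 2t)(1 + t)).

Partial fractions give a closed form: a_n = (2/3)·2^n + (1/3)·(-1)^n.
At n = 10: a_10 = 683.

683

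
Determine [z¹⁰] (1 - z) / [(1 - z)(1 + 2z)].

The denominator gives the recurrence a_n = −a_(n−1) + 2a_(n−2) for n ≥ 2; the numerator fixes a_0 = 1, a_1 = -2.
Iterating: 1, -2, 4, -8, 16, -32, 64, -128, 256, -512, 1024, so a_10 = 1024.

1024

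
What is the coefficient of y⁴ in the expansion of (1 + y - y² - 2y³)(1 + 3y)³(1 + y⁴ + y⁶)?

(1 + y - y² - 2y³) has coefficients 1,1,-1,-2 for degrees 0…3.
(1 + 3y)³ has coefficients 1,9,27,27,0 for degrees 0…4.
Finally multiplying by (1 + y⁴ + y⁶), the product of all factors after the first has coefficients 1,9,27,27,1 for degrees 0…4.
[y⁴] = 1·1 + 1·27 − 1·27 − 2·9 = -17.

-17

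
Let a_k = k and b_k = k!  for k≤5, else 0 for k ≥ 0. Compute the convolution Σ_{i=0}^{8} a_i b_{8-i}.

The convolution is the x^8 coefficient of A(x)B(x).
Σ = 0·0 + 1·0 + 2·0 + 3·120 + 4·24 + 5·6 + 6·2 + 7·1 + 8·1 = 513.

513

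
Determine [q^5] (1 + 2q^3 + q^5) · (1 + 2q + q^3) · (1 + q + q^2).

8

(1 + 2q^3 + q^5) has coefficients 1,0,0,2,0,1 for degrees 0…5.
(1 + 2q + q^3) has coefficients 1,2,0,1,0,0 for degrees 0…5.
Finally multiplying by (1 + q + q^2), the product of all factors after the first has coefficients 1,3,3,3,1,1 for degrees 0…5.
[q^5] = 1·1 + 2·3 + 1·1 = 8.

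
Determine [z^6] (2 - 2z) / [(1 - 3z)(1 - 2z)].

The denominator gives the recurrence a_n = 5a_(n−1) − 6a_(n−2) for n ≥ 3; the numerator fixes a_0 = 2, a_1 = 8, a_2 = 28.
Iterating: 2, 8, 28, 92, 292, 908, 2788, so a_6 = 2788.

2788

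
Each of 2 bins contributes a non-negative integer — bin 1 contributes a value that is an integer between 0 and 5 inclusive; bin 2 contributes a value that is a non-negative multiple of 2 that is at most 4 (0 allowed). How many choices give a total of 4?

3

The generating function for the choices is (1 + q + q^2 + q^3 + q^4 + q^5)·(1 + q^2 + q^4); the count is [q^4].
(1 + q + q^2 + q^3 + q^4 + q^5) has coefficients 1,1,1,1,1 for degrees 0…4.
(1 + q^2 + q^4) has coefficients 1,0,1,0,1 for degrees 0…4.
[q^4] = 1·1 + 1·0 + 1·1 + 1·0 + 1·1 = 3.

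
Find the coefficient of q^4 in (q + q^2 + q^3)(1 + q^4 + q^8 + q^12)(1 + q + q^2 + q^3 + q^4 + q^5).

(q + q^2 + q^3) has coefficients 0,1,1,1 for degrees 0…3.
(1 + q^4 + q^8 + q^12) has coefficients 1,0,0,0,1 for degrees 0…4.
Finally multiplying by (1 + q + q^2 + q^3 + q^4 + q^5), the product of all factors after the first has coefficients 1,1,1,1,2 for degrees 0…4.
[q^4] = 1·1 + 1·1 + 1·1 = 3.

3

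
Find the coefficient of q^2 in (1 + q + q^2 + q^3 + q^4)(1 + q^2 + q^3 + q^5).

(1 + q + q^2 + q^3 + q^4) has coefficients 1,1,1 for degrees 0…2.
(1 + q^2 + q^3 + q^5) has coefficients 1,0,1 for degrees 0…2.
[q^2] = 1·1 + 1·0 + 1·1 = 2.

2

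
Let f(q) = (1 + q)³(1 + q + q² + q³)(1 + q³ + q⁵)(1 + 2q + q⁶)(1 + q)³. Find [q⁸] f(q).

(1 + q)³ has coefficients 1,3,3,1 for degrees 0…3.
(1 + q + q² + q³) has coefficients 1,1,1,1,0,0,0,0,0 for degrees 0…8.
Multiplying by (1 + q³ + q⁵) gives running coefficients 1,1,1,2,1,2,2,1,1 for degrees 0…8.
Multiplying by (1 + 2q + q⁶) gives running coefficients 1,3,3,4,5,4,7,6,4 for degrees 0…8.
Finally multiplying by (1 + q)³, the product of all factors after the first has coefficients 1,6,15,23,29,34,38,44,47 for degrees 0…8.
[q⁸] = 1·47 + 3·44 + 3·38 + 1·34 = 327.

327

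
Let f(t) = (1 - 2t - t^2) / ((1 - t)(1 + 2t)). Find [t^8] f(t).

298

The denominator gives the recurrence a_n = −a_(n−1) + 2a_(n−2) for n ≥ 3; the numerator fixes a_0 = 1, a_1 = -3, a_2 = 4.
Iterating: 1, -3, 4, -10, 18, -38, 74, -150, 298, so a_8 = 298.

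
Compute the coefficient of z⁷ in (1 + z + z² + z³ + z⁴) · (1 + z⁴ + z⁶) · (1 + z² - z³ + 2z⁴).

3

(1 + z + z² + z³ + z⁴) has coefficients 1,1,1,1,1 for degrees 0…4.
(1 + z⁴ + z⁶) has coefficients 1,0,0,0,1,0,1,0 for degrees 0…7.
Finally multiplying by (1 + z² - z³ + 2z⁴), the product of all factors after the first has coefficients 1,0,1,-1,3,0,2,-1 for degrees 0…7.
[z⁷] = 1·(-1) + 1·2 + 1·0 + 1·3 + 1·(-1) = 3.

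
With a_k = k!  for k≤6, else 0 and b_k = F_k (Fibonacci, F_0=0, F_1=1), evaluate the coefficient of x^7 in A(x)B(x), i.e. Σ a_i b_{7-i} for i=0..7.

Write out a_i and b_{7-i} for i = 0,…,7 and sum the products.
Σ = 1·13 + 1·8 + 2·5 + 6·3 + 24·2 + 120·1 + 720·1 + 0·0 = 937.

937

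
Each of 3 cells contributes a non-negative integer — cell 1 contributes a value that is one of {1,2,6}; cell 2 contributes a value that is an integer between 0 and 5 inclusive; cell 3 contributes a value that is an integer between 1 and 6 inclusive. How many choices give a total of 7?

12

The generating function for the choices is (y + y^2 + y^6)·(1 + y + y^2 + y^3 + y^4 + y^5)·(y + y^2 + y^3 + y^4 + y^5 + y^6); the count is [y^7].
(y + y^2 + y^6) has coefficients 0,1,1,0,0,0,1 for degrees 0…6.
(1 + y + y^2 + y^3 + y^4 + y^5) has coefficients 1,1,1,1,1,1,0,0 for degrees 0…7.
Finally multiplying by (y + y^2 + y^3 + y^4 + y^5 + y^6), the product of all factors after the first has coefficients 0,1,2,3,4,5,6,5 for degrees 0…7.
[y^7] = 1·6 + 1·5 + 1·1 = 12.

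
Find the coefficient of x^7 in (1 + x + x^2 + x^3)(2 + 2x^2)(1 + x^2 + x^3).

(1 + x + x^2 + x^3) has coefficients 1,1,1,1 for degrees 0…3.
(2 + 2x^2) has coefficients 2,0,2,0,0,0,0,0 for degrees 0…7.
Finally multiplying by (1 + x^2 + x^3), the product of all factors after the first has coefficients 2,0,4,2,2,2,0,0 for degrees 0…7.
[x^7] = 1·0 + 1·0 + 1·2 + 1·2 = 4.

4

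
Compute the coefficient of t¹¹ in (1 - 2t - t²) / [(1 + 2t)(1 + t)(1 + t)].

The denominator gives the recurrence a_n = −4a_(n−1) − 5a_(n−2) − 2a_(n−3) for n ≥ 3; the numerator fixes a_0 = 1, a_1 = -6, a_2 = 18.
Iterating: 1, -6, 18, -44, 98, -208, 430, -876, 1770, -3560, 7142, -14308, so a_11 = -14308.

-14308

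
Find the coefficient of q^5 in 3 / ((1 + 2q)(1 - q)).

-63

Partial fractions give a closed form: a_n = (2)·(-2)^n + (1)·1^n.
At n = 5: a_5 = -63.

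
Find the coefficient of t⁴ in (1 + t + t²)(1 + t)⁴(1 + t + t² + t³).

41

(1 + t + t²) has coefficients 1,1,1 for degrees 0…2.
(1 + t)⁴ has coefficients 1,4,6,4,1 for degrees 0…4.
Finally multiplying by (1 + t + t² + t³), the product of all factors after the first has coefficients 1,5,11,15,15 for degrees 0…4.
[t⁴] = 1·15 + 1·15 + 1·11 = 41.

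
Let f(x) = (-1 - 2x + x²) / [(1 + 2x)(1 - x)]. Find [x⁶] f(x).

10

The denominator gives the recurrence a_n = −a_(n−1) + 2a_(n−2) for n ≥ 3; the numerator fixes a_0 = -1, a_1 = -1, a_2 = 0.
Iterating: -1, -1, 0, -2, 2, -6, 10, so a_6 = 10.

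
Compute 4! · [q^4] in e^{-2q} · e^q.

1

The EGF product rule gives c_4 = Σ_{k_1+k_2=4} C(4; k_1,k_2) · ∏ g_i(k_i), where e^{-2q} gives (-2)^k; e^q gives (1)^k.
g_1(k) for k = 0…4: 1, -2, 4, -8, 16.
g_2(k) for k = 0…4: 1, 1, 1, 1, 1.
c_4 = Σ_k C(4,k)·g_1(k)·g_2(4−k) = 1·1·1 + 4·(-2)·1 + 6·4·1 + 4·(-8)·1 + 1·16·1 = 1 − 8 + 24 − 32 + 16 = 1.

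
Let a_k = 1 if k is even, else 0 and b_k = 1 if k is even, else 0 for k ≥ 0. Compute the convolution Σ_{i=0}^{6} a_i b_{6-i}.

4

Write out a_i and b_{6-i} for i = 0,…,6 and sum the products.
Σ = 1·1 + 0·0 + 1·1 + 0·0 + 1·1 + 0·0 + 1·1 = 4.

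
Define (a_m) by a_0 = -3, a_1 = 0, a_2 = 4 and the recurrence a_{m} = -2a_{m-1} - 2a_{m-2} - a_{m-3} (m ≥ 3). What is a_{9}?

The ordinary generating function has denominator 1 + 2x + 2x^2 + x^3.
Iterating the recurrence: a_0,…,a_{9} = -3, 0, 4, -5, 2, 2, -3, 0, 4, -5.

-5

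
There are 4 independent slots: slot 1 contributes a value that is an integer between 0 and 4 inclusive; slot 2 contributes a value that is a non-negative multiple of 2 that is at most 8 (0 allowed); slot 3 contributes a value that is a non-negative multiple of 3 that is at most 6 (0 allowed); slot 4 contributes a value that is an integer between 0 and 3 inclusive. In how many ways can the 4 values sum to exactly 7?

The generating function for the choices is (1 + q + q^2 + q^3 + q^4)·(1 + q^2 + q^4 + q^6 + q^8)·(1 + q^3 + q^6)·(1 + q + q^2 + q^3); the count is [q^7].
(1 + q + q^2 + q^3 + q^4) has coefficients 1,1,1,1,1 for degrees 0…4.
(1 + q^2 + q^4 + q^6 + q^8) has coefficients 1,0,1,0,1,0,1,0 for degrees 0…7.
Multiplying by (1 + q^3 + q^6) gives running coefficients 1,0,1,1,1,1,2,1 for degrees 0…7.
Finally multiplying by (1 + q + q^2 + q^3), the product of all factors after the first has coefficients 1,1,2,3,3,4,5,5 for degrees 0…7.
[q^7] = 1·5 + 1·5 + 1·4 + 1·3 + 1·3 = 20.

20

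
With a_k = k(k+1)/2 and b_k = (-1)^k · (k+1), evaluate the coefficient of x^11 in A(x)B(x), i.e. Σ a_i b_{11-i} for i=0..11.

This is [x^11] in the product of the two ordinary generating functions.
Σ = 0·(-12) + 1·11 + 3·(-10) + 6·9 + 10·(-8) + 15·7 + 21·(-6) + 28·5 + 36·(-4) + 45·3 + 55·(-2) + 66·1 = 21.

21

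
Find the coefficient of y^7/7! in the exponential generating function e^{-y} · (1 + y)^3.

104

The EGF product rule gives c_7 = Σ_{k_1+k_2=7} C(7; k_1,k_2) · ∏ g_i(k_i), where e^{-y} gives (-1)^k; (1+y)^3 gives the falling factorial (3)_k.
g_1(k) for k = 0…7: 1, -1, 1, -1, 1, -1, 1, -1.
g_2(k) for k = 0…7: 1, 3, 6, 6, 0, 0, 0, 0.
c_7 = Σ_k C(7,k)·g_1(k)·g_2(7−k) = 35·1·6 + 21·(-1)·6 + 7·1·3 + 1·(-1)·1 = 210 − 126 + 21 − 1 = 104.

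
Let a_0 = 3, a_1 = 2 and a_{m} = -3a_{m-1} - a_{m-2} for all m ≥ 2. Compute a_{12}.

-145869

The ordinary generating function has denominator 1 + 3y + y^2.
Iterating the recurrence: a_0,…,a_{12} = 3, 2, -9, 25, -66, 173, -453, 1186, -3105, 8129, -21282, 55717, -145869.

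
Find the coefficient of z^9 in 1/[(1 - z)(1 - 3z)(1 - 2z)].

Partial fractions give a closed form: a_n = (1/2)·1^n + (9/2)·3^n + (-4)·2^n.
At n = 9: a_9 = 86526.

86526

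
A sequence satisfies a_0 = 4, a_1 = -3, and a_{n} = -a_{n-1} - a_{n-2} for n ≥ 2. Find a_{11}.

-1

The ordinary generating function has denominator 1 + z + z^2.
Iterating the recurrence: a_0,…,a_{11} = 4, -3, -1, 4, -3, -1, 4, -3, -1, 4, -3, -1.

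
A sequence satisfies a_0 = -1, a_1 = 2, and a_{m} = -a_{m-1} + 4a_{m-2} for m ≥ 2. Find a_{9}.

4094

The ordinary generating function has denominator 1 + y - 4y^2.
Iterating the recurrence: a_0,…,a_{9} = -1, 2, -6, 14, -38, 94, -246, 622, -1606, 4094.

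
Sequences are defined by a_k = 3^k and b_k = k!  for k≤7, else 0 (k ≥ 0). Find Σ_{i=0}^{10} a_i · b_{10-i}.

346032

The convolution is the t^10 coefficient of A(t)B(t).
Σ = 1·0 + 3·0 + 9·0 + 27·5040 + 81·720 + 243·120 + 729·24 + 2187·6 + 6561·2 + 19683·1 + 59049·1 = 346032.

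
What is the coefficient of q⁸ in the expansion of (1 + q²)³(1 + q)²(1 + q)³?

(1 + q²)³ has coefficients 1,0,3,0,3,0,1 for degrees 0…6.
(1 + q)² has coefficients 1,2,1,0,0,0,0,0,0 for degrees 0…8.
Finally multiplying by (1 + q)³, the product of all factors after the first has coefficients 1,5,10,10,5,1,0,0,0 for degrees 0…8.
[q⁸] = 1·0 + 3·0 + 3·5 + 1·10 = 25.

25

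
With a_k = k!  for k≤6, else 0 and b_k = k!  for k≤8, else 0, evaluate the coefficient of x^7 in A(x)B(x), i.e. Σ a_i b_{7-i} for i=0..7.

7248

This is [x^7] in the product of the two ordinary generating functions.
Σ = 1·5040 + 1·720 + 2·120 + 6·24 + 24·6 + 120·2 + 720·1 + 0·1 = 7248.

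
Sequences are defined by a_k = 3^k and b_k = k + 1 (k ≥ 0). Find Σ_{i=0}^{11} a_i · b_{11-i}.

The convolution is the t^11 coefficient of A(t)B(t).
Σ = 1·12 + 3·11 + 9·10 + 27·9 + 81·8 + 243·7 + 729·6 + 2187·5 + 6561·4 + 19683·3 + 59049·2 + 177147·1 = 398574.

398574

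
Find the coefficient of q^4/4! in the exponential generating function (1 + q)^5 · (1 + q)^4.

3024

The EGF product rule gives c_4 = Σ_{k_1+k_2=4} C(4; k_1,k_2) · ∏ g_i(k_i), where (1+q)^5 gives the falling factorial (5)_k; (1+q)^4 gives the falling factorial (4)_k.
g_1(k) for k = 0…4: 1, 5, 20, 60, 120.
g_2(k) for k = 0…4: 1, 4, 12, 24, 24.
c_4 = Σ_k C(4,k)·g_1(k)·g_2(4−k) = 1·1·24 + 4·5·24 + 6·20·12 + 4·60·4 + 1·120·1 = 24 + 480 + 1440 + 960 + 120 = 3024.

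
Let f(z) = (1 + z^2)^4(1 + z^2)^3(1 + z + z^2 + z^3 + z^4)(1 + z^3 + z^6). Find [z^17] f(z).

86

(1 + z^2)^4 has coefficients 1,0,4,0,6,0,4,0,1 for degrees 0…8.
(1 + z^2)^3 has coefficients 1,0,3,0,3,0,1,0,0,0,0,0,0,0,0,0,0,0 for degrees 0…17.
Multiplying by (1 + z + z^2 + z^3 + z^4) gives running coefficients 1,1,4,4,7,6,7,4,4,1,1,0,0,0,0,0,0,0 for degrees 0…17.
Finally multiplying by (1 + z^3 + z^6), the product of all factors after the first has coefficients 1,1,4,5,8,10,12,12,14,12,12,10,8,5,4,1,1,0 for degrees 0…17.
[z^17] = 1·0 + 4·1 + 6·5 + 4·10 + 1·12 = 86.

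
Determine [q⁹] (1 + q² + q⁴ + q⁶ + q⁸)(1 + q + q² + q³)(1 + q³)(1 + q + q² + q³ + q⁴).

20

(1 + q² + q⁴ + q⁶ + q⁸) has coefficients 1,0,1,0,1,0,1,0,1 for degrees 0…8.
(1 + q + q² + q³) has coefficients 1,1,1,1,0,0,0,0,0,0 for degrees 0…9.
Multiplying by (1 + q³) gives running coefficients 1,1,1,2,1,1,1,0,0,0 for degrees 0…9.
Finally multiplying by (1 + q + q² + q³ + q⁴), the product of all factors after the first has coefficients 1,2,3,5,6,6,6,5,3,2 for degrees 0…9.
[q⁹] = 1·2 + 1·5 + 1·6 + 1·5 + 1·2 = 20.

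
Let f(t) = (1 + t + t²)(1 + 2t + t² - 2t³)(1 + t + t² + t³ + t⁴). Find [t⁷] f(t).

(1 + t + t²) has coefficients 1,1,1 for degrees 0…2.
(1 + 2t + t² - 2t³) has coefficients 1,2,1,-2,0,0,0,0 for degrees 0…7.
Finally multiplying by (1 + t + t² + t³ + t⁴), the product of all factors after the first has coefficients 1,3,4,2,2,1,-1,-2 for degrees 0…7.
[t⁷] = 1·(-2) + 1·(-1) + 1·1 = -2.

-2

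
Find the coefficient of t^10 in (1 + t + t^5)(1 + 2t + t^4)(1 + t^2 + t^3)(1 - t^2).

(1 + t + t^5) has coefficients 1,1,0,0,0,1 for degrees 0…5.
(1 + 2t + t^4) has coefficients 1,2,0,0,1,0,0,0,0,0,0 for degrees 0…10.
Multiplying by (1 + t^2 + t^3) gives running coefficients 1,2,1,3,3,0,1,1,0,0,0 for degrees 0…10.
Finally multiplying by (1 - t^2), the product of all factors after the first has coefficients 1,2,0,1,2,-3,-2,1,-1,-1,0 for degrees 0…10.
[t^10] = 1·0 + 1·(-1) + 1·(-3) = -4.

-4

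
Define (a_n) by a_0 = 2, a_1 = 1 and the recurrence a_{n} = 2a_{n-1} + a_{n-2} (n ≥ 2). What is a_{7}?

The ordinary generating function has denominator 1 - 2q - q^2.
Iterating the recurrence: a_0,…,a_{7} = 2, 1, 4, 9, 22, 53, 128, 309.

309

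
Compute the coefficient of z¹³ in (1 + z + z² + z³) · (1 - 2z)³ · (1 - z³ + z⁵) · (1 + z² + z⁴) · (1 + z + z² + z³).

-9

(1 + z + z² + z³) has coefficients 1,1,1,1 for degrees 0…3.
(1 - 2z)³ has coefficients 1,-6,12,-8,0,0,0,0,0,0,0,0,0,0 for degrees 0…13.
Multiplying by (1 - z³ + z⁵) gives running coefficients 1,-6,12,-9,6,-11,2,12,-8,0,0,0,0,0 for degrees 0…13.
Multiplying by (1 + z² + z⁴) gives running coefficients 1,-6,13,-15,19,-26,20,-8,0,1,-6,12,-8,0 for degrees 0…13.
Finally multiplying by (1 + z + z² + z³), the product of all factors after the first has coefficients 1,-5,8,-7,11,-9,-2,5,-14,13,-13,7,-1,-2 for degrees 0…13.
[z¹³] = 1·(-2) + 1·(-1) + 1·7 + 1·(-13) = -9.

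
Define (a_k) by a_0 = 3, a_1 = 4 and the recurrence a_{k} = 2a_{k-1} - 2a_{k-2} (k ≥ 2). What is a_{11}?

-64

The ordinary generating function has denominator 1 - 2x + 2x^2.
Iterating the recurrence: a_0,…,a_{11} = 3, 4, 2, -4, -12, -16, -8, 16, 48, 64, 32, -64.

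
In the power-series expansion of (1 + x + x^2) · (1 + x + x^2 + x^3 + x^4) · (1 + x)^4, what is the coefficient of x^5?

(1 + x + x^2) has coefficients 1,1,1 for degrees 0…2.
(1 + x + x^2 + x^3 + x^4) has coefficients 1,1,1,1,1,0 for degrees 0…5.
Finally multiplying by (1 + x)^4, the product of all factors after the first has coefficients 1,5,11,15,16,15 for degrees 0…5.
[x^5] = 1·15 + 1·16 + 1·15 = 46.

46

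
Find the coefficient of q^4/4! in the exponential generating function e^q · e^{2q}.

The EGF product rule gives c_4 = Σ_{k_1+k_2=4} C(4; k_1,k_2) · ∏ g_i(k_i), where e^q gives (1)^k; e^{2q} gives (2)^k.
g_1(k) for k = 0…4: 1, 1, 1, 1, 1.
g_2(k) for k = 0…4: 1, 2, 4, 8, 16.
c_4 = Σ_k C(4,k)·g_1(k)·g_2(4−k) = 1·1·16 + 4·1·8 + 6·1·4 + 4·1·2 + 1·1·1 = 16 + 32 + 24 + 8 + 1 = 81.

81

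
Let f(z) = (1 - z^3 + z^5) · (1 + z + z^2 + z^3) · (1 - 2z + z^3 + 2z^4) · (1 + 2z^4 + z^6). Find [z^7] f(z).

(1 - z^3 + z^5) has coefficients 1,0,0,-1,0,1 for degrees 0…5.
(1 + z + z^2 + z^3) has coefficients 1,1,1,1,0,0,0,0 for degrees 0…7.
Multiplying by (1 - 2z + z^3 + 2z^4) gives running coefficients 1,-1,-1,0,1,3,3,2 for degrees 0…7.
Finally multiplying by (1 + 2z^4 + z^6), the product of all factors after the first has coefficients 1,-1,-1,0,3,1,2,1 for degrees 0…7.
[z^7] = 1·1 − 1·3 + 1·(-1) = -3.

-3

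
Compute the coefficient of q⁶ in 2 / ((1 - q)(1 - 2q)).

254

Partial fractions give a closed form: a_n = (-2)·1^n + (4)·2^n.
At n = 6: a_6 = 254.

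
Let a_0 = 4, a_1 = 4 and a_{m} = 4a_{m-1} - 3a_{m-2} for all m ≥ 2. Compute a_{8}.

4

The ordinary generating function has denominator 1 - 4z + 3z^2.
Iterating the recurrence: a_0,…,a_{8} = 4, 4, 4, 4, 4, 4, 4, 4, 4.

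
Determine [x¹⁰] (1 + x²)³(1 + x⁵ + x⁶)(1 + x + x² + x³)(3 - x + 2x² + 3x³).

70

(1 + x²)³ has coefficients 1,0,3,0,3,0,1 for degrees 0…6.
(1 + x⁵ + x⁶) has coefficients 1,0,0,0,0,1,1,0,0,0,0 for degrees 0…10.
Multiplying by (1 + x + x² + x³) gives running coefficients 1,1,1,1,0,1,2,2,2,1,0 for degrees 0…10.
Finally multiplying by (3 - x + 2x² + 3x³), the product of all factors after the first has coefficients 3,2,4,7,4,8,8,6,11,11,9 for degrees 0…10.
[x¹⁰] = 1·9 + 3·11 + 3·8 + 1·4 = 70.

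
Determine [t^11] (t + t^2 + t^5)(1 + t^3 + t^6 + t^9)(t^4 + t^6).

(t + t^2 + t^5) has coefficients 0,1,1,0,0,1 for degrees 0…5.
(1 + t^3 + t^6 + t^9) has coefficients 1,0,0,1,0,0,1,0,0,1,0,0 for degrees 0…11.
Finally multiplying by (t^4 + t^6), the product of all factors after the first has coefficients 0,0,0,0,1,0,1,1,0,1,1,0 for degrees 0…11.
[t^11] = 1·1 + 1·1 + 1·1 = 3.

3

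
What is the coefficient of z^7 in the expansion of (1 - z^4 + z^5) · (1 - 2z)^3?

(1 - z^4 + z^5) has coefficients 1,0,0,0,-1,1 for degrees 0…5.
(1 - 2z)^3 has coefficients 1,-6,12,-8,0,0,0,0 for degrees 0…7.
[z^7] = 1·0 − 1·(-8) + 1·12 = 20.

20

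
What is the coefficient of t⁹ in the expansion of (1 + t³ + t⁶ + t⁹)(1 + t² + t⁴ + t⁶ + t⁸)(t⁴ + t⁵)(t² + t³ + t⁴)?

(1 + t³ + t⁶ + t⁹) has coefficients 1,0,0,1,0,0,1,0,0,1 for degrees 0…9.
(1 + t² + t⁴ + t⁶ + t⁸) has coefficients 1,0,1,0,1,0,1,0,1,0 for degrees 0…9.
Multiplying by (t⁴ + t⁵) gives running coefficients 0,0,0,0,1,1,1,1,1,1 for degrees 0…9.
Finally multiplying by (t² + t³ + t⁴), the product of all factors after the first has coefficients 0,0,0,0,0,0,1,2,3,3 for degrees 0…9.
[t⁹] = 1·3 + 1·1 + 1·0 + 1·0 = 4.

4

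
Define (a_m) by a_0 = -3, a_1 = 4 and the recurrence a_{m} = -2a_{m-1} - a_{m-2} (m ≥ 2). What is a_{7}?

The ordinary generating function has denominator 1 + 2z + z^2.
Iterating the recurrence: a_0,…,a_{7} = -3, 4, -5, 6, -7, 8, -9, 10.

10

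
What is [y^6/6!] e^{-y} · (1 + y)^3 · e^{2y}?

The EGF product rule gives c_6 = Σ_{k_1+k_2+k_3=6} C(6; k_1,k_2,k_3) · ∏ g_i(k_i), where e^{-y} gives (-1)^k; (1+y)^3 gives the falling factorial (3)_k; e^{2y} gives (2)^k.
g_1(k) for k = 0…6: 1, -1, 1, -1, 1, -1, 1.
g_2(k) for k = 0…6: 1, 3, 6, 6, 0, 0, 0.
g_3(k) for k = 0…6: 1, 2, 4, 8, 16, 32, 64.
First combine the last two factors: h(k) = Σ_j C(k,j)·g_2(j)·g_3(k−j) for k = 0…6: 1, 5, 22, 86, 304, 992, 3040.
c_6 = Σ_k C(6,k)·g_1(k)·h(6−k) = 1·1·3040 + 6·(-1)·992 + 15·1·304 + 20·(-1)·86 + 15·1·22 + 6·(-1)·5 + 1·1·1 = 3040 − 5952 + 4560 − 1720 + 330 − 30 + 1 = 229.

229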